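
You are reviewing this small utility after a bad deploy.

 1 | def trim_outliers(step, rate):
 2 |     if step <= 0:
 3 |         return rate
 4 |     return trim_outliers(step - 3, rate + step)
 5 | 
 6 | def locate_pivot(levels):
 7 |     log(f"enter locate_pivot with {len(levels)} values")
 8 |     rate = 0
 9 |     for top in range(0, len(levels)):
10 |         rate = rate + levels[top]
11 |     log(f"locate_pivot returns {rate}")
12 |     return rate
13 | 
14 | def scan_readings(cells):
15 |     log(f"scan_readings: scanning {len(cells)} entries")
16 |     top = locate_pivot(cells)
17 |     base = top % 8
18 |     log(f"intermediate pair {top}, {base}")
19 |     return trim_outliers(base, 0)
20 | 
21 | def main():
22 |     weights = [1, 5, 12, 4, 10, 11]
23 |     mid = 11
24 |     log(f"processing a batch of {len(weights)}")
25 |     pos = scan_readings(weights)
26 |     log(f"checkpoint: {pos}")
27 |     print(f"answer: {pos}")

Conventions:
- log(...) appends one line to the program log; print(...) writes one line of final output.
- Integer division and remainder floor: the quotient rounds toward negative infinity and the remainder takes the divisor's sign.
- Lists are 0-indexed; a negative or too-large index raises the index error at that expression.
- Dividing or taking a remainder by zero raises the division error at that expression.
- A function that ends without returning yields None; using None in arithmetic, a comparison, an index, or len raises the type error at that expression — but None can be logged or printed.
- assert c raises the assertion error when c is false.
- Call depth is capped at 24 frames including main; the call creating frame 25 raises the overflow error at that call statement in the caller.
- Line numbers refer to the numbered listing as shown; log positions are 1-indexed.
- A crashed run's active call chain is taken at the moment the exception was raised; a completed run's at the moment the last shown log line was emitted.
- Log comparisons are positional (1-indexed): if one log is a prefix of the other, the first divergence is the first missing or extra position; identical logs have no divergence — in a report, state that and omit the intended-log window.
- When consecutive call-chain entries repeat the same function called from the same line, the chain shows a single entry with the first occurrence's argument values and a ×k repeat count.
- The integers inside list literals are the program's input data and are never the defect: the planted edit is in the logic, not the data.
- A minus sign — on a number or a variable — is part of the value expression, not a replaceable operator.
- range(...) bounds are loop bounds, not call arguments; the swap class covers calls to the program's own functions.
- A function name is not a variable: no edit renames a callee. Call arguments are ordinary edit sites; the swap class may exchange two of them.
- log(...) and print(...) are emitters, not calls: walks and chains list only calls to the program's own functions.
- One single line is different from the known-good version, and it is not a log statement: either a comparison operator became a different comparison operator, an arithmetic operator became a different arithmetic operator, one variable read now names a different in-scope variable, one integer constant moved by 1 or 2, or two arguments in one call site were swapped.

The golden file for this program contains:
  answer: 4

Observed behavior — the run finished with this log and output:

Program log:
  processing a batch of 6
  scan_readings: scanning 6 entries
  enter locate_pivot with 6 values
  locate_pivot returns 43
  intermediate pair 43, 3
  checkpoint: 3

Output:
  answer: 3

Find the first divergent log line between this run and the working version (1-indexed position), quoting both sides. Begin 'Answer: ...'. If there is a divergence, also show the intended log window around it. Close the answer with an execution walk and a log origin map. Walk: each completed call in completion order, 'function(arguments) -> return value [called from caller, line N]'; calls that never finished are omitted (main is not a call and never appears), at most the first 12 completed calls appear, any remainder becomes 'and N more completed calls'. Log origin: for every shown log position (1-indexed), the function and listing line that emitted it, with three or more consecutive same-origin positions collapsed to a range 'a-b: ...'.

Answer: at position 6 the run shows 'checkpoint: 3' where the working version logs 'checkpoint: 4'.
Intended log window:
  4: locate_pivot returns 43
  5: intermediate pair 43, 3
  6: checkpoint: 4
Execution walk:
  locate_pivot([1, 5, 12, 4, 10, 11]) -> 43  [called from scan_readings, line 16]
  trim_outliers(0, 3) -> 3  [called from trim_outliers, line 4]
  trim_outliers(3, 0) -> 3  [called from scan_readings, line 19]
  scan_readings([1, 5, 12, 4, 10, 11]) -> 3  [called from main, line 25]
Log line origins:
  1: logged in main at line 24
  2: logged in scan_readings at line 15
  3: logged in locate_pivot at line 7
  4: logged in locate_pivot at line 11
  5: logged in scan_readings at line 18
  6: logged in main at line 26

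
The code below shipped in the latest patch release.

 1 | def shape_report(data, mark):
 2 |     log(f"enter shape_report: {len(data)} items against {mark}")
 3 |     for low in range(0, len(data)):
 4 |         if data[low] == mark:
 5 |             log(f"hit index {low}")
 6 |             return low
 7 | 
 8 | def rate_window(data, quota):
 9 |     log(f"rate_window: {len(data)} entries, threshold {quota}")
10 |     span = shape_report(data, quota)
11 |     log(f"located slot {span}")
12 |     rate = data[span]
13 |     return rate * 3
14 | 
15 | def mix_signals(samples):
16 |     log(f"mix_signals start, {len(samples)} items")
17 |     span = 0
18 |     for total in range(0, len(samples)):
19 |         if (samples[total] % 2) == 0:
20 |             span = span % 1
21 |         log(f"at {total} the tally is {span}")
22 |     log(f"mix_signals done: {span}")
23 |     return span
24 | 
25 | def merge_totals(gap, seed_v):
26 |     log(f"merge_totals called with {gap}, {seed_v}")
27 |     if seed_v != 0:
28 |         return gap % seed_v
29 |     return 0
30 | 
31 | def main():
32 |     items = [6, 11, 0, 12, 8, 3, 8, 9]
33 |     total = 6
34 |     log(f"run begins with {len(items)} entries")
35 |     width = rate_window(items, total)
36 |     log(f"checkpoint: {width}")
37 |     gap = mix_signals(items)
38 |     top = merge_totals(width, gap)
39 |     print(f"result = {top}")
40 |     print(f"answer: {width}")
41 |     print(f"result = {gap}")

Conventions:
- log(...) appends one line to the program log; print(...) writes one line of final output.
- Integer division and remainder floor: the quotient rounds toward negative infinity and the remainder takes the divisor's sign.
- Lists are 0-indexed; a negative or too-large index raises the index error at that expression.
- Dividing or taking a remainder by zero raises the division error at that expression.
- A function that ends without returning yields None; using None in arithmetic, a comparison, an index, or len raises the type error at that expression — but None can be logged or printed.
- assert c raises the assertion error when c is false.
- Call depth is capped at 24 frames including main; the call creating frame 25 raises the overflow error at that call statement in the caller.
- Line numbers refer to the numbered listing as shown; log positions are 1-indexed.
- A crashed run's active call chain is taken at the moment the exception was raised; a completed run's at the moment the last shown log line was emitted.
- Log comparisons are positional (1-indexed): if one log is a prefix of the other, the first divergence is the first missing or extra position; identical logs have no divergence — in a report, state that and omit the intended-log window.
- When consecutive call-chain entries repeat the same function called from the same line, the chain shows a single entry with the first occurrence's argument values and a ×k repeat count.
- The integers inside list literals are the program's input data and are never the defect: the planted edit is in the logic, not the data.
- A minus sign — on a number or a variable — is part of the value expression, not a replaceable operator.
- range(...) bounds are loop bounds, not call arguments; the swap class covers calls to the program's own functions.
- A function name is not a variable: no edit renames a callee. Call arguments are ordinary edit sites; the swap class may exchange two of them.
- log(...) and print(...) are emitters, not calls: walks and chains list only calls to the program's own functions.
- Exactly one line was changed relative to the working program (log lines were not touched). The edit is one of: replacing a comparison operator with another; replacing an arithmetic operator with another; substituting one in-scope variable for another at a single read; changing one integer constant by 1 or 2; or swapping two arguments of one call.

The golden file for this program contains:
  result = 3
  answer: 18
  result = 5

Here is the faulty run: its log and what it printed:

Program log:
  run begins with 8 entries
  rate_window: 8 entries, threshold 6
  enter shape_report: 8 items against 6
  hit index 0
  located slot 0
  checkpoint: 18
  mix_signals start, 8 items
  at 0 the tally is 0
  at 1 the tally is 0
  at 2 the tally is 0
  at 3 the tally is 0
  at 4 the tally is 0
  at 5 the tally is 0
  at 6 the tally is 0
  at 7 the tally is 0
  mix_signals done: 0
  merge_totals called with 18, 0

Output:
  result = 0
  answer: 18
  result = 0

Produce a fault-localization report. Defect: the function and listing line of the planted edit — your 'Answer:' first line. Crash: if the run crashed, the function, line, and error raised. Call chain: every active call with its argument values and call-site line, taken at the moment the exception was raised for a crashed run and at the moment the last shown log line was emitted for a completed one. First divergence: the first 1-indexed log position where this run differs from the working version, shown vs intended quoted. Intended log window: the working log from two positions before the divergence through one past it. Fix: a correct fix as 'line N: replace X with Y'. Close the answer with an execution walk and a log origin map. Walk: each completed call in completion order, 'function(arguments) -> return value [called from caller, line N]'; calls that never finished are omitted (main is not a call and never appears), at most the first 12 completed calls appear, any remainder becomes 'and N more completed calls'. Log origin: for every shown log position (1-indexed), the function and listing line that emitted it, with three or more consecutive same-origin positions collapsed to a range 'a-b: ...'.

Answer: the defect is in mix_signals at line 20.
Key observation: Position 8 is the first bad log line: 'at 0 the tally is 0' should read 'at 0 the tally is 1'.
Call chain: main -> merge_totals(18, 0) (called at line 38).
First divergence: at position 8 the run shows 'at 0 the tally is 0' where the working version logs 'at 0 the tally is 1'.
Intended log window:
  6: checkpoint: 18
  7: mix_signals start, 8 items
  8: at 0 the tally is 1
  9: at 1 the tally is 1
Execution walk:
  shape_report([6, 11, 0, 12, 8, 3, 8, 9], 6) -> 0  [called from rate_window, line 10]
  rate_window([6, 11, 0, 12, 8, 3, 8, 9], 6) -> 18  [called from main, line 35]
  mix_signals([6, 11, 0, 12, 8, 3, 8, 9]) -> 0  [called from main, line 37]
  merge_totals(18, 0) -> 0  [called from main, line 38]
Origin of each log line:
  1: emitted by main (line 34)
  2: emitted by rate_window (line 9)
  3: emitted by shape_report (line 2)
  4: emitted by shape_report (line 5)
  5: emitted by rate_window (line 11)
  6: emitted by main (line 36)
  7: emitted by mix_signals (line 16)
  8-15: emitted by mix_signals (line 21)
  16: emitted by mix_signals (line 22)
  17: emitted by merge_totals (line 26)
A correct fix: line 20: replace `%` with `+`.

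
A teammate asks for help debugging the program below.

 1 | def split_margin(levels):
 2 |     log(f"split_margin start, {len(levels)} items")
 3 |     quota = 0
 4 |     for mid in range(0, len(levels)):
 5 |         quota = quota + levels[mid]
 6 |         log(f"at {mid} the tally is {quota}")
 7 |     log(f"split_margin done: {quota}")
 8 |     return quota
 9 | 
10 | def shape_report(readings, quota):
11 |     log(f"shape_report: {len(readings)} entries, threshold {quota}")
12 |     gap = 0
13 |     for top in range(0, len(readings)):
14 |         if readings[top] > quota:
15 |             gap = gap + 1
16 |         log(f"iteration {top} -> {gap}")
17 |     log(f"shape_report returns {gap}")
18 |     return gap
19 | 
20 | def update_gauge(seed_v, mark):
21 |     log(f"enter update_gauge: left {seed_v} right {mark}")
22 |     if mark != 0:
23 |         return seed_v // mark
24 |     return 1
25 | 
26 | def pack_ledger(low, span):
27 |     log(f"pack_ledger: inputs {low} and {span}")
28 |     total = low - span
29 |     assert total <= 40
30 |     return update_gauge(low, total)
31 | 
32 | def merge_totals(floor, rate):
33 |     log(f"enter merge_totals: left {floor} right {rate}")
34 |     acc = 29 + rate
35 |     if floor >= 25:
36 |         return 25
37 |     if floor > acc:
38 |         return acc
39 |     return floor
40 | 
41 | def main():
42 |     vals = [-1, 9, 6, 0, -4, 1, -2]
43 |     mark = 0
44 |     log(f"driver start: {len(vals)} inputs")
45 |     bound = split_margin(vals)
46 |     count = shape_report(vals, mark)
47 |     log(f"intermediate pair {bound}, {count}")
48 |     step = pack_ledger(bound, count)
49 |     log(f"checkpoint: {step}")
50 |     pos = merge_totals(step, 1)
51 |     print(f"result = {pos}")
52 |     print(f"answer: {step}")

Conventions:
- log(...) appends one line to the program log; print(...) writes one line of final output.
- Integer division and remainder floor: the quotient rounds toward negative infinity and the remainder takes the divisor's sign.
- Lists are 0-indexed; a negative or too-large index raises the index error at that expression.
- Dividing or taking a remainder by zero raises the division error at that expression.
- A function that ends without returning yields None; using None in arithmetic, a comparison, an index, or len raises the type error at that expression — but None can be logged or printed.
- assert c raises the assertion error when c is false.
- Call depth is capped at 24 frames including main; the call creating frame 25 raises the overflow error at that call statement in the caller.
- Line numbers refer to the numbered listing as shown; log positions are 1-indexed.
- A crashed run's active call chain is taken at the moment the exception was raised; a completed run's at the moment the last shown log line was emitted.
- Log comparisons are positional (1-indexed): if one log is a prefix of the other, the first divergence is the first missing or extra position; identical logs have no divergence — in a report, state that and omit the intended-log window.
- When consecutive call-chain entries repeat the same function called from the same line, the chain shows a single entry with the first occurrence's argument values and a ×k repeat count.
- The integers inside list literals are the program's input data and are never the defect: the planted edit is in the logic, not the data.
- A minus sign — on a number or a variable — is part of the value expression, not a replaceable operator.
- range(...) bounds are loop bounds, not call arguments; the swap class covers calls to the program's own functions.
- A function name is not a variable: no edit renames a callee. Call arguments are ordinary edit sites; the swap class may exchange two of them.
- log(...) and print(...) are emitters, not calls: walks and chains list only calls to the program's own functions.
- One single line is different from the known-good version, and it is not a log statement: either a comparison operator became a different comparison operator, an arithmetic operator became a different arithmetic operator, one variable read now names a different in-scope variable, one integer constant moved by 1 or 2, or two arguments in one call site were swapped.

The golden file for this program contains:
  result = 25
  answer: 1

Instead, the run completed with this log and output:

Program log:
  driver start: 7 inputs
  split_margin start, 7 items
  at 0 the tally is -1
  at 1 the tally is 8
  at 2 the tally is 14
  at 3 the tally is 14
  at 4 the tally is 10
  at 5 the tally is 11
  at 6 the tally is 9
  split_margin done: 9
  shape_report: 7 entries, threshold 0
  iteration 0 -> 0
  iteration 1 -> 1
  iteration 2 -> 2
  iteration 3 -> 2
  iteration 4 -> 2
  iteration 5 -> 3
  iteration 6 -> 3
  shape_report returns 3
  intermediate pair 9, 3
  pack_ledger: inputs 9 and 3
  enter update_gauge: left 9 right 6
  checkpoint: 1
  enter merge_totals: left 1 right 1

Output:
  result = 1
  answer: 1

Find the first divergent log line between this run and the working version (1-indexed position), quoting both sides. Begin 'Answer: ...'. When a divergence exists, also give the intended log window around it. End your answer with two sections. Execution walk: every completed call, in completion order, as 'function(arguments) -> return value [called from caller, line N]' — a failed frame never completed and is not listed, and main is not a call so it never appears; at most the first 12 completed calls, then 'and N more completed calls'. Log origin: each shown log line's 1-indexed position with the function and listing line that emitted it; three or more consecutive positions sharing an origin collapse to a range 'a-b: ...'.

Answer: there is none — every log position agrees.
Execution walk:
  split_margin([-1, 9, 6, 0, -4, 1, -2]) -> 9  [called from main, line 45]
  shape_report([-1, 9, 6, 0, -4, 1, -2], 0) -> 3  [called from main, line 46]
  update_gauge(9, 6) -> 1  [called from pack_ledger, line 30]
  pack_ledger(9, 3) -> 1  [called from main, line 48]
  merge_totals(1, 1) -> 1  [called from main, line 50]
Log line origins:
  1: logged in main at line 44
  2: logged in split_margin at line 2
  3-9: logged in split_margin at line 6
  10: logged in split_margin at line 7
  11: logged in shape_report at line 11
  12-18: logged in shape_report at line 16
  19: logged in shape_report at line 17
  20: logged in main at line 47
  21: logged in pack_ledger at line 27
  22: logged in update_gauge at line 21
  23: logged in main at line 49
  24: logged in merge_totals at line 33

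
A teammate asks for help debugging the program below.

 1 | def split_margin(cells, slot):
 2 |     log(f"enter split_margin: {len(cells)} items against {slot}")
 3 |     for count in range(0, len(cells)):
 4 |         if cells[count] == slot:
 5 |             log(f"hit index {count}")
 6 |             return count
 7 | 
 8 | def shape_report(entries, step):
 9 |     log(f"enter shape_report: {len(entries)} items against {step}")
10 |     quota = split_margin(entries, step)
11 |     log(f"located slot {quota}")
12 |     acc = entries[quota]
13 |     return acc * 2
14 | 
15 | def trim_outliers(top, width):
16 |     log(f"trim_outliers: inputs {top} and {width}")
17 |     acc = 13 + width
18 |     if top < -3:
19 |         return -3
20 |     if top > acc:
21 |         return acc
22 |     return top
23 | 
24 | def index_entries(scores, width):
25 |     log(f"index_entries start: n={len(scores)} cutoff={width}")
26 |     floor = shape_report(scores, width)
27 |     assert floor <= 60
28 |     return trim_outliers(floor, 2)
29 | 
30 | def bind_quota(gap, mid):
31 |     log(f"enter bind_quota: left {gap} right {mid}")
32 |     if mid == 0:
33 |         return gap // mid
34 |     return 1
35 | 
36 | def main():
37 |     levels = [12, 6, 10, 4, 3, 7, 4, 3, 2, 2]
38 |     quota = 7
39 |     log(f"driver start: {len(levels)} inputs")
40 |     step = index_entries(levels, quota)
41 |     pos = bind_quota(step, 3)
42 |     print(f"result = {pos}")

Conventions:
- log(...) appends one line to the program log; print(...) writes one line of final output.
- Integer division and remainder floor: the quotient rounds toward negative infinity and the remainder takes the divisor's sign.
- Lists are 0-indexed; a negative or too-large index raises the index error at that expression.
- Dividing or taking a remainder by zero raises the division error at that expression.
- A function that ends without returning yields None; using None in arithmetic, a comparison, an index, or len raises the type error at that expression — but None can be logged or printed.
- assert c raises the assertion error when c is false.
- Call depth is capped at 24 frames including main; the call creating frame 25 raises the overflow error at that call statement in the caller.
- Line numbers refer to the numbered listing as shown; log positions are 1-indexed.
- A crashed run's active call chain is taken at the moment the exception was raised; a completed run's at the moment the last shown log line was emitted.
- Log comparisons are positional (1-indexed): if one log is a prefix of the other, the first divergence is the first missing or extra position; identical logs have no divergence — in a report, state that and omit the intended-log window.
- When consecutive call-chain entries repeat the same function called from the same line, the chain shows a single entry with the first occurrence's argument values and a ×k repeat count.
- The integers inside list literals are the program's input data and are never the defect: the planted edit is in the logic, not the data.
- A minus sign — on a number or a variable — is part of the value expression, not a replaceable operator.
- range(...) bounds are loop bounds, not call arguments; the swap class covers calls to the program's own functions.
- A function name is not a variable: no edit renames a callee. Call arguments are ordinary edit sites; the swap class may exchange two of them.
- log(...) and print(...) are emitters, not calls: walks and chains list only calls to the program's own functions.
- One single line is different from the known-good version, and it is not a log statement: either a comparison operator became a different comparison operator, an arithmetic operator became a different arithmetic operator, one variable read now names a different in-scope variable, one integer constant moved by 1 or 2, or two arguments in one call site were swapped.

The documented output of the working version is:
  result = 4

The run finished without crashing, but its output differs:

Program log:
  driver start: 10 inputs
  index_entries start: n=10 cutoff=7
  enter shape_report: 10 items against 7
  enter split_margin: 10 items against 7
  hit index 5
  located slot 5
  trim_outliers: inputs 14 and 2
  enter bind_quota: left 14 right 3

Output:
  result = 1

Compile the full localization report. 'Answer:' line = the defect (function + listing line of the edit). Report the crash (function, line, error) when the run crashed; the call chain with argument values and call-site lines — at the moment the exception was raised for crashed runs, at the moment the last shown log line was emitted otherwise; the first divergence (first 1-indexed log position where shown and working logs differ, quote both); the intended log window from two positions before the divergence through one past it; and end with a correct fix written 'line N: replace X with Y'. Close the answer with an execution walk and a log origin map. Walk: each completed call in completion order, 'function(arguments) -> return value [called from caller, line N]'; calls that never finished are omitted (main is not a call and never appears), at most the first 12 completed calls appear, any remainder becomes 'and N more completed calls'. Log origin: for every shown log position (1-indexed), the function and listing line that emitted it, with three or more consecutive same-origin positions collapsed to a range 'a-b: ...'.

Answer: the defect is in bind_quota at line 32.
Key fact: Every logged value matches the working version; the printed result is what differs.
Call chain: main -> bind_quota(14, 3) (called at line 41).
First divergence: none; the two logs match at every position.
Execution walk:
  split_margin([12, 6, 10, 4, 3, 7, 4, 3, 2, 2], 7) -> 5  [called from shape_report, line 10]
  shape_report([12, 6, 10, 4, 3, 7, 4, 3, 2, 2], 7) -> 14  [called from index_entries, line 26]
  trim_outliers(14, 2) -> 14  [called from index_entries, line 28]
  index_entries([12, 6, 10, 4, 3, 7, 4, 3, 2, 2], 7) -> 14  [called from main, line 40]
  bind_quota(14, 3) -> 1  [called from main, line 41]
Log line origins:
  1 — main, line 39
  2 — index_entries, line 25
  3 — shape_report, line 9
  4 — split_margin, line 2
  5 — split_margin, line 5
  6 — shape_report, line 11
  7 — trim_outliers, line 16
  8 — bind_quota, line 31
A correct fix: line 32: replace `==` with `!=`.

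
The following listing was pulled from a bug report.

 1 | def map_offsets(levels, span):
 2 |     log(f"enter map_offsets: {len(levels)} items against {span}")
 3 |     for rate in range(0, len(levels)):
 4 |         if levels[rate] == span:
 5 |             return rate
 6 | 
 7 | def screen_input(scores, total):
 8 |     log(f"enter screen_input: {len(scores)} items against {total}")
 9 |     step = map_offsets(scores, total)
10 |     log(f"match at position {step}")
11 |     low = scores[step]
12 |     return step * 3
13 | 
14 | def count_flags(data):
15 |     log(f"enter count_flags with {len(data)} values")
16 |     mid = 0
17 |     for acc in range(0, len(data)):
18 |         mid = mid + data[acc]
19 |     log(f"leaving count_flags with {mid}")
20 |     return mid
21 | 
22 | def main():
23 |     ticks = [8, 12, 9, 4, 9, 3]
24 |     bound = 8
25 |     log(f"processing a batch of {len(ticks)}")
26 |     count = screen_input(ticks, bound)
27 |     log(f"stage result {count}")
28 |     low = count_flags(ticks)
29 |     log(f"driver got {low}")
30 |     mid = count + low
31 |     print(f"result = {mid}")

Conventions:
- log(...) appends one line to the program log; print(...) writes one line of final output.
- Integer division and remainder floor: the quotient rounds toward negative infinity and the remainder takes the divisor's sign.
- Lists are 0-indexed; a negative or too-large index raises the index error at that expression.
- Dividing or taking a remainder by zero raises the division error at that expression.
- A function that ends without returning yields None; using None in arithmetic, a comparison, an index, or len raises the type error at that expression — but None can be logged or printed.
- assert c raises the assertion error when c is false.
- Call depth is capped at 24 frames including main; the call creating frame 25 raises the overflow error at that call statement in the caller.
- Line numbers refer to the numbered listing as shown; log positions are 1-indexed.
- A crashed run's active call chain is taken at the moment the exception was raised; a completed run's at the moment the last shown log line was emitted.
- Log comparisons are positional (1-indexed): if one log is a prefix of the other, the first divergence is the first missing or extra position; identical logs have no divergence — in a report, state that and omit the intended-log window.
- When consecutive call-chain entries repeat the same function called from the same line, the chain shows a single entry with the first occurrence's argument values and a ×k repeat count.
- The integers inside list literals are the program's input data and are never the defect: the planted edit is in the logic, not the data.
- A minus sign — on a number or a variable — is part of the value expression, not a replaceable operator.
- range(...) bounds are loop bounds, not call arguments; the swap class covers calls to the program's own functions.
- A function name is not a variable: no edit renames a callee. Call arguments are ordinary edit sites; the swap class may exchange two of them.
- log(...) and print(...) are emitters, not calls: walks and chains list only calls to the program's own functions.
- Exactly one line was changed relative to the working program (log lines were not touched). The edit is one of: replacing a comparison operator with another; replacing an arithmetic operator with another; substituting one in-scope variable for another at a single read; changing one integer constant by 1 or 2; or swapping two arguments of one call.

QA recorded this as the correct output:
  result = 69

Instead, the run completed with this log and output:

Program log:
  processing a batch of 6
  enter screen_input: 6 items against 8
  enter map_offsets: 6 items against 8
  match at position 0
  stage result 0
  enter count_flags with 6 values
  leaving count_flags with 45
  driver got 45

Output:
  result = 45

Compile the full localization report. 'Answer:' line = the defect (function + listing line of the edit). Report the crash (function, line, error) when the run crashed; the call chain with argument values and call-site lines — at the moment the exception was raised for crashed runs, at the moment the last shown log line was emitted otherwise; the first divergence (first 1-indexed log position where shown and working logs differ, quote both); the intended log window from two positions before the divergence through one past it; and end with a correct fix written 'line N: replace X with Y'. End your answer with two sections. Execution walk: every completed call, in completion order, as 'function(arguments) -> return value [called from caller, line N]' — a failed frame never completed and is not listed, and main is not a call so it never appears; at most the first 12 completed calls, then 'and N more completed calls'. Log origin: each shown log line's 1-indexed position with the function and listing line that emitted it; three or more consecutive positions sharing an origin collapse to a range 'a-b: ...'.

Answer: the defect is in screen_input at line 12.
Key fact: Position 5 is the first bad log line: 'stage result 0' should read 'stage result 24'.
Call chain: main.
First divergence: position 5; shown 'stage result 0' vs intended 'stage result 24'.
Intended log window:
  3: enter map_offsets: 6 items against 8
  4: match at position 0
  5: stage result 24
  6: enter count_flags with 6 values
Execution walk:
  map_offsets([8, 12, 9, 4, 9, 3], 8) -> 0  [called from screen_input, line 9]
  screen_input([8, 12, 9, 4, 9, 3], 8) -> 0  [called from main, line 26]
  count_flags([8, 12, 9, 4, 9, 3]) -> 45  [called from main, line 28]
Log origins:
  1: emitted by main (line 25)
  2: emitted by screen_input (line 8)
  3: emitted by map_offsets (line 2)
  4: emitted by screen_input (line 10)
  5: emitted by main (line 27)
  6: emitted by count_flags (line 15)
  7: emitted by count_flags (line 19)
  8: emitted by main (line 29)
A correct fix: line 12: replace `step` with `low`.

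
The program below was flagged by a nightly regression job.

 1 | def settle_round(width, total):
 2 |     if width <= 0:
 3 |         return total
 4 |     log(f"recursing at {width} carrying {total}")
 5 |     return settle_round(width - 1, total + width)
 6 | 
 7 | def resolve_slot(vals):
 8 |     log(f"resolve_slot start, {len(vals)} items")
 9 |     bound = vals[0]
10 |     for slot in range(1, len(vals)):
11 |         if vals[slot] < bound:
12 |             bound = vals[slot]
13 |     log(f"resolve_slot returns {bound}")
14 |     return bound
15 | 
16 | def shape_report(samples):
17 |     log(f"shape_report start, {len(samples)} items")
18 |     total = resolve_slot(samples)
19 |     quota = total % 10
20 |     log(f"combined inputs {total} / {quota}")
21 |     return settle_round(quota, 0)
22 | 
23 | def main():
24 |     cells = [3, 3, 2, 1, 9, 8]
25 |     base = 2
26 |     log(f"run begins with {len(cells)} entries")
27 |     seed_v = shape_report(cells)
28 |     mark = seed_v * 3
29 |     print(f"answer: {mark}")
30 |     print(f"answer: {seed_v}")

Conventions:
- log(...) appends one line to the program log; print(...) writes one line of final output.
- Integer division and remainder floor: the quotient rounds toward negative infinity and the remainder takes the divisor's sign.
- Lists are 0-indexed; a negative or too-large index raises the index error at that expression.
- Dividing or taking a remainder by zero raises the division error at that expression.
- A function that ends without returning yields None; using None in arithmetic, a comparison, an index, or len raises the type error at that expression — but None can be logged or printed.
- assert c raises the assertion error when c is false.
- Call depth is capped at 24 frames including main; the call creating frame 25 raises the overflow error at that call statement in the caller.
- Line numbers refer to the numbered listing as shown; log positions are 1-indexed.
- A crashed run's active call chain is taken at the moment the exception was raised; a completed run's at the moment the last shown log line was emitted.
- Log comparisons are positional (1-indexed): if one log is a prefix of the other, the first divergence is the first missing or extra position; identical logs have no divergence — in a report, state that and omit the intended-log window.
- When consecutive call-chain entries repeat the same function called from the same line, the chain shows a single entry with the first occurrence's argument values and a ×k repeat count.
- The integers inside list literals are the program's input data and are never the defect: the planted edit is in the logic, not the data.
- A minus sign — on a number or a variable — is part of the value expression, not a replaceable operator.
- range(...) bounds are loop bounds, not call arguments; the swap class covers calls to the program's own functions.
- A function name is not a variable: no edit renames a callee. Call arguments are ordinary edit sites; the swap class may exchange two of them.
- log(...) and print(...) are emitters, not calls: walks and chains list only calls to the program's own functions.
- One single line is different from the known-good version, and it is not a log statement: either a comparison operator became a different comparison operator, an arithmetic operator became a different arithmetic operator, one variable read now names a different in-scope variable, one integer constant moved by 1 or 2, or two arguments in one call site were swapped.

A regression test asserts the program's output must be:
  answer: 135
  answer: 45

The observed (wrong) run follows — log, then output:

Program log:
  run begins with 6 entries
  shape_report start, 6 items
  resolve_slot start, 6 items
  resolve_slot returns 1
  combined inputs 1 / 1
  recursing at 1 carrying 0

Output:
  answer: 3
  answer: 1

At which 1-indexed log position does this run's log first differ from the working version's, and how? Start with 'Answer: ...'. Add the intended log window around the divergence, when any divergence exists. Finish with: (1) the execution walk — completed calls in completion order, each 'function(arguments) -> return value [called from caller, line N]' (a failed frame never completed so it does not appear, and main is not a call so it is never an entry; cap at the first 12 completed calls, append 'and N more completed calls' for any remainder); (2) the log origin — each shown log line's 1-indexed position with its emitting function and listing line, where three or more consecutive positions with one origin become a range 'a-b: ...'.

Answer: position 4; shown 'resolve_slot returns 1' vs intended 'resolve_slot returns 9'.
Intended log window:
  2: shape_report start, 6 items
  3: resolve_slot start, 6 items
  4: resolve_slot returns 9
  5: combined inputs 9 / 9
Execution walk:
  resolve_slot([3, 3, 2, 1, 9, 8]) -> 1  [called from shape_report, line 18]
  settle_round(0, 1) -> 1  [called from settle_round, line 5]
  settle_round(1, 0) -> 1  [called from shape_report, line 21]
  shape_report([3, 3, 2, 1, 9, 8]) -> 1  [called from main, line 27]
Log origin:
  1: emitted by main (line 26)
  2: emitted by shape_report (line 17)
  3: emitted by resolve_slot (line 8)
  4: emitted by resolve_slot (line 13)
  5: emitted by shape_report (line 20)
  6: emitted by settle_round (line 4)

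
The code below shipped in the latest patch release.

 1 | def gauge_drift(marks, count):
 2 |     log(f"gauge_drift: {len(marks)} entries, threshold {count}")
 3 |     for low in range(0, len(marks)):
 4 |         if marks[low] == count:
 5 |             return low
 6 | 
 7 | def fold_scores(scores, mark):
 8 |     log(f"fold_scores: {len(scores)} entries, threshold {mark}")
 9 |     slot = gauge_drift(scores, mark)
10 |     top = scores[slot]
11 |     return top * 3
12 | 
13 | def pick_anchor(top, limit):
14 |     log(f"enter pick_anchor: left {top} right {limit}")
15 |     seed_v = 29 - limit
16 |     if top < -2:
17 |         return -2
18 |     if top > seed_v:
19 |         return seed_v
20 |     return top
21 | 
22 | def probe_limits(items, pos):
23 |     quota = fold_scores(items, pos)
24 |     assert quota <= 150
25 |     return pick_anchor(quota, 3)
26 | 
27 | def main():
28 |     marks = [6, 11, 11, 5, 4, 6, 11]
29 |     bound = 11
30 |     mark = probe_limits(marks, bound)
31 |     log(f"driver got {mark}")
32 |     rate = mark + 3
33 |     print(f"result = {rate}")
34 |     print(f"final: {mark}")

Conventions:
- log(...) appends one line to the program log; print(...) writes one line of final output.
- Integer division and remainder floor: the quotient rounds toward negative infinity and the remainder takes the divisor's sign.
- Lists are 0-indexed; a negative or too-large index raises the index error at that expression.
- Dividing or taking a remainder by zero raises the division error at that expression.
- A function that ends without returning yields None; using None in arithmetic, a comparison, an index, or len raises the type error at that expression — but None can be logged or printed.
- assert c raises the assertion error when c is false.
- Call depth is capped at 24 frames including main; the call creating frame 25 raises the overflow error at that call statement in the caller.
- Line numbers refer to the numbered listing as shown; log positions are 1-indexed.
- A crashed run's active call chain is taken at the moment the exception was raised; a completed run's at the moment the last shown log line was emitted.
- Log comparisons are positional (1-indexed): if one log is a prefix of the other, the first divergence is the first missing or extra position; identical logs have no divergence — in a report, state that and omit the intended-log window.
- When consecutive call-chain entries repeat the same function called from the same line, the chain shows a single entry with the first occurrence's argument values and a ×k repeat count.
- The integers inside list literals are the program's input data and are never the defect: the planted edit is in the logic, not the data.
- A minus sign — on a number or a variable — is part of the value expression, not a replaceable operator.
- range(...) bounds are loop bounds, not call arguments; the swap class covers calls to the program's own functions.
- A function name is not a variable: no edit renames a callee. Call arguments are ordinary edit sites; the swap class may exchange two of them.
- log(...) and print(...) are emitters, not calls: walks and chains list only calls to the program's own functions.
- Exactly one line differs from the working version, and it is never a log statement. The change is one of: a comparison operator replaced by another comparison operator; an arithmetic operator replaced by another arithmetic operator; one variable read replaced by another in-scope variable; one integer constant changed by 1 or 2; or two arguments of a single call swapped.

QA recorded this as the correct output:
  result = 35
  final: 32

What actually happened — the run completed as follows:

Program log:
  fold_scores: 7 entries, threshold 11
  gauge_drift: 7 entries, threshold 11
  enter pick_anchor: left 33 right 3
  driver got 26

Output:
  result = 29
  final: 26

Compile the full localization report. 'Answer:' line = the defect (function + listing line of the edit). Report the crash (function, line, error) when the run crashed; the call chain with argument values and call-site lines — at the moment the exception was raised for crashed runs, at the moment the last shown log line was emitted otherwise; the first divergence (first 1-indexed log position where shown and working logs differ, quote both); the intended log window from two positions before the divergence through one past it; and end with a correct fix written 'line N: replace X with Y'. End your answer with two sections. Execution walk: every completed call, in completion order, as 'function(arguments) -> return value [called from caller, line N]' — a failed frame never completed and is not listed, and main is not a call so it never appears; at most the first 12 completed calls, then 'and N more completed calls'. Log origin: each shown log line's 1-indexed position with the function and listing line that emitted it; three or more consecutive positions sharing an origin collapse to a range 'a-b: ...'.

Answer: the defect is in pick_anchor at line 15.
The tell: Everything matches until log position 4, which reads 'driver got 26' in place of 'driver got 32'.
Call chain: main.
First divergence: position 4 — the shown line 'driver got 26' should read 'driver got 32'.
Intended log window:
  2: gauge_drift: 7 entries, threshold 11
  3: enter pick_anchor: left 33 right 3
  4: driver got 32
Execution walk:
  gauge_drift([6, 11, 11, 5, 4, 6, 11], 11) -> 1  [called from fold_scores, line 9]
  fold_scores([6, 11, 11, 5, 4, 6, 11], 11) -> 33  [called from probe_limits, line 23]
  pick_anchor(33, 3) -> 26  [called from probe_limits, line 25]
  probe_limits([6, 11, 11, 5, 4, 6, 11], 11) -> 26  [called from main, line 30]
Log origins:
  1: emitted by fold_scores (line 8)
  2: emitted by gauge_drift (line 2)
  3: emitted by pick_anchor (line 14)
  4: emitted by main (line 31)
A correct fix: line 15: replace `-` with `+`.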